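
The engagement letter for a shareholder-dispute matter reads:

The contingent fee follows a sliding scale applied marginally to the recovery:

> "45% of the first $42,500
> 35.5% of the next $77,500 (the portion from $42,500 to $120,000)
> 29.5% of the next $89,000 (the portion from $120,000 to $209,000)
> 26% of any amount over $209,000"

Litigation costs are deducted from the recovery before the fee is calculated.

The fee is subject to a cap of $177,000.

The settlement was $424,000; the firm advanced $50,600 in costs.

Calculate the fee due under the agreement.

$115,636.50

Fee base (net of costs): $424,000 − $50,600 = $373,400
First $42,500 at 45% = $19,125.00
Next $77,500 at 35.5% = $27,512.50
Next $89,000 at 29.5% = $26,255.00
Remaining $164,400 at 26% = $42,744.00
Fee: $19,125.00 + $27,512.50 + $26,255.00 + $42,744.00 = $115,636.50
$115,636.50 is under the $177,000 cap.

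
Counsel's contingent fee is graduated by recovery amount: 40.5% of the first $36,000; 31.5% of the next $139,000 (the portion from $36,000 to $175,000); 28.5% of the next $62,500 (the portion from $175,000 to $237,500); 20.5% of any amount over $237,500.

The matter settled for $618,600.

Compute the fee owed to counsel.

First $36,000 at 40.5% = $14,580.00
Next $139,000 at 31.5% = $43,785.00
Next $62,500 at 28.5% = $17,812.50
Remaining $381,100 at 20.5% = $78,125.50
Fee: $14,580.00 + $43,785.00 + $17,812.50 + $78,125.50 = $154,303.00

$154,303.00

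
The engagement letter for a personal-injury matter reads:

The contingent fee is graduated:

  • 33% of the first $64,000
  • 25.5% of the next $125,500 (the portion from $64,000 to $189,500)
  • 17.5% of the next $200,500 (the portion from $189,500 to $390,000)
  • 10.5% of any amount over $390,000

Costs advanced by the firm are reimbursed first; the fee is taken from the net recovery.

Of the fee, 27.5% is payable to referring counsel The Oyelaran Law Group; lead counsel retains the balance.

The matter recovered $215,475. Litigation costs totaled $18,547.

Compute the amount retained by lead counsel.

Fee base (net of costs): $215,475 − $18,547 = $196,928
First $64,000 at 33% = $21,120.00
Next $125,500 at 25.5% = $32,002.50
Remaining $7,428 at 17.5% = $1,299.90
Fee: $21,120.00 + $32,002.50 + $1,299.90 = $54,422.40
Referral share: 27.5% of $54,422.40 = $14,966.16; lead counsel retains $54,422.40 − $14,966.16 = $39,456.24.

$39,456.24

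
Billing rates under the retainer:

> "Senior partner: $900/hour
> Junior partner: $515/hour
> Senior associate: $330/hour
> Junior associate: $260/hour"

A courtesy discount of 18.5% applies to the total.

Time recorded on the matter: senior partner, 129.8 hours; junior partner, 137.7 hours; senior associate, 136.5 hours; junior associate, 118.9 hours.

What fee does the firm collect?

Senior partner: 129.8 × $900 = $116,820.00
Junior partner: 137.7 × $515 = $70,915.50
Senior associate: 136.5 × $330 = $45,045.00
Junior associate: 118.9 × $260 = $30,914.00
Subtotal: $263,694.50
Less 18.5% discount: −$48,783.48
Total: $263,694.50 − $48,783.48 = $214,911.02

$214,911.02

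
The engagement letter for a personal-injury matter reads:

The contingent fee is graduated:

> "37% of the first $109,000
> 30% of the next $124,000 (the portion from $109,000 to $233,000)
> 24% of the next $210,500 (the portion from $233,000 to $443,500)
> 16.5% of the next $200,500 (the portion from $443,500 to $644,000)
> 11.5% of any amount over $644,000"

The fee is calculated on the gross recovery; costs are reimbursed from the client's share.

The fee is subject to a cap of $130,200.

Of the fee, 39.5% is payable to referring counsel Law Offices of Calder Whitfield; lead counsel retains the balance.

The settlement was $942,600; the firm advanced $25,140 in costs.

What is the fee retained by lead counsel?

Fee base is the gross recovery, $942,600; costs are reimbursed separately.
First $109,000 at 37% = $40,330.00
Next $124,000 at 30% = $37,200.00
Next $210,500 at 24% = $50,520.00
Next $200,500 at 16.5% = $33,082.50
Remaining $298,600 at 11.5% = $34,339.00
Fee: $40,330.00 + $37,200.00 + $50,520.00 + $33,082.50 + $34,339.00 = $195,471.50
$195,471.50 exceeds the $130,200 cap, so the fee is capped at $130,200.00.
Referral share: 39.5% of $130,200.00 = $51,429.00; lead counsel retains $130,200.00 − $51,429.00 = $78,771.00.

$78,771.00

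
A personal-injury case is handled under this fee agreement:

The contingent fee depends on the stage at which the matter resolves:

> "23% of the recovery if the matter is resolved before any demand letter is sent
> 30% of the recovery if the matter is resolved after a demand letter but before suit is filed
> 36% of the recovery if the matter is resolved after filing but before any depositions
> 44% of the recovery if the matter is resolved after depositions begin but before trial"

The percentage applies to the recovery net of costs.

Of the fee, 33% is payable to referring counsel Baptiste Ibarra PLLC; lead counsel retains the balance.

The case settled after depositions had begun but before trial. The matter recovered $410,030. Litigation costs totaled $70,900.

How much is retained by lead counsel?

$99,975.52

Fee base (net of costs): $410,030 − $70,900 = $339,130
The matter settled after depositions had begun but before trial, so the 44% rate applies.
$339,130 × 44% = $149,217.20
Referral share: 33% of $149,217.20 = $49,241.68; lead counsel retains $149,217.20 − $49,241.68 = $99,975.52.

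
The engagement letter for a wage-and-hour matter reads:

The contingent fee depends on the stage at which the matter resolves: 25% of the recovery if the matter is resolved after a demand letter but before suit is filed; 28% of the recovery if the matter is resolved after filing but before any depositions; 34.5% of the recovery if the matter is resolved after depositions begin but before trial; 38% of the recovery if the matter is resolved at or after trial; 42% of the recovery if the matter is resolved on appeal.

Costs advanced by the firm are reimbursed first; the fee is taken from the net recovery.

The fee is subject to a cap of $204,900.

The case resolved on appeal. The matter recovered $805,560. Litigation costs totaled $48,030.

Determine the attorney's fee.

$204,900.00

Fee base (net of costs): $805,560 − $48,030 = $757,530
The matter resolved on appeal, so the 42% rate applies.
$757,530 × 42% = $318,162.60
$318,162.60 exceeds the $204,900 cap, so the fee is capped at $204,900.00.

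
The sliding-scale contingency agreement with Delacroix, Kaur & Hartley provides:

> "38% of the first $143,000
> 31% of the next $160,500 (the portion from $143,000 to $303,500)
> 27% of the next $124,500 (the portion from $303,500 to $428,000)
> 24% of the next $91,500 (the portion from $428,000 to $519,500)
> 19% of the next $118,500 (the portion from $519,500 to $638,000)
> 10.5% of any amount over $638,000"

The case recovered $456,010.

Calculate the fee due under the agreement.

First $143,000 at 38% = $54,340.00
Next $160,500 at 31% = $49,755.00
Next $124,500 at 27% = $33,615.00
Remaining $28,010 at 24% = $6,722.40
Fee: $54,340.00 + $49,755.00 + $33,615.00 + $6,722.40 = $144,432.40

$144,432.40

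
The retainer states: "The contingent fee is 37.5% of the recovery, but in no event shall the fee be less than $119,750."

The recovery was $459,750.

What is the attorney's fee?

$172,406.25

37.5% of $459,750 = $172,406.25
That exceeds the $119,750 minimum.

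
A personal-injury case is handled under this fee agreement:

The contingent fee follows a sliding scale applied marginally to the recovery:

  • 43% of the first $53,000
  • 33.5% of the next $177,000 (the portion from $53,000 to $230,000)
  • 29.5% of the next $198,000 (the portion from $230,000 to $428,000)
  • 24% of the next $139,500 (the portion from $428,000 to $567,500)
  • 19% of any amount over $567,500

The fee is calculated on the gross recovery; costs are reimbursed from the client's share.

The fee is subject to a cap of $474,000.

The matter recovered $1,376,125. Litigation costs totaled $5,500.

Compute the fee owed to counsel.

$327,613.75

Fee base is the gross recovery, $1,376,125; costs are reimbursed separately.
First $53,000 at 43% = $22,790.00
Next $177,000 at 33.5% = $59,295.00
Next $198,000 at 29.5% = $58,410.00
Next $139,500 at 24% = $33,480.00
Remaining $808,625 at 19% = $153,638.75
Fee: $22,790.00 + $59,295.00 + $58,410.00 + $33,480.00 + $153,638.75 = $327,613.75
$327,613.75 is under the $474,000 cap.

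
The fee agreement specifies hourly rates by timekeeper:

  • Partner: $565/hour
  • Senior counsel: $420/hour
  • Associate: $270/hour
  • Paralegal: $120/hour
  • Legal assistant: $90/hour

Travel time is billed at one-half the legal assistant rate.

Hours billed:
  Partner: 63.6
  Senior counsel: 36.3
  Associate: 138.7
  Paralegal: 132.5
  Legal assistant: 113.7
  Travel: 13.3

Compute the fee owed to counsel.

$115,360.50

Partner: 63.6 × $565 = $35,934.00
Senior counsel: 36.3 × $420 = $15,246.00
Associate: 138.7 × $270 = $37,449.00
Paralegal: 132.5 × $120 = $15,900.00
Legal assistant: 113.7 × $90 = $10,233.00
Subtotal: $35,934.00 + $15,246.00 + $37,449.00 + $15,900.00 + $10,233.00 = $114,762.00
Travel: 13.3 × ($90 ÷ 2) = 13.3 × $45.00 = $598.50
Total: $114,762.00 + $598.50 = $115,360.50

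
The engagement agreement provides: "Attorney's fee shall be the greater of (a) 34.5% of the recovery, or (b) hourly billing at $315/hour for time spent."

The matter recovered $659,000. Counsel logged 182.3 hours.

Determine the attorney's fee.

$227,355.00

(a) 34.5% of $659,000 = $227,355.00
(b) 182.3 × $315 = $57,424.50
The greater is (a): $227,355.00.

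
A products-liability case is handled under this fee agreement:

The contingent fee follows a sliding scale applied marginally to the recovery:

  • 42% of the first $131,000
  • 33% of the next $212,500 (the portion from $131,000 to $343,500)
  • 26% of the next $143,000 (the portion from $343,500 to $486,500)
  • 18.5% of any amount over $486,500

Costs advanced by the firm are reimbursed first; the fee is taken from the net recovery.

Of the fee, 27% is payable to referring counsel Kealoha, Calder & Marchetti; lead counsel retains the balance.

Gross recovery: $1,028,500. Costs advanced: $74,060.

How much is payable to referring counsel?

Fee base (net of costs): $1,028,500 − $74,060 = $954,440
First $131,000 at 42% = $55,020.00
Next $212,500 at 33% = $70,125.00
Next $143,000 at 26% = $37,180.00
Remaining $467,940 at 18.5% = $86,568.90
Fee: $55,020.00 + $70,125.00 + $37,180.00 + $86,568.90 = $248,893.90
Referral share: 27% of $248,893.90 = $67,201.35; lead counsel retains $248,893.90 − $67,201.35 = $181,692.55.

$67,201.35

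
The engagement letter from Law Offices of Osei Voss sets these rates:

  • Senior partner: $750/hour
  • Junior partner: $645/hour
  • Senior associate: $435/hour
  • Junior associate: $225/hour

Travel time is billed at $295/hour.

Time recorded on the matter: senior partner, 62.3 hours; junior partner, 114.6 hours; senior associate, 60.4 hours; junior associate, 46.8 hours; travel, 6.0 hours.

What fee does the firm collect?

Senior partner: 62.3 × $750 = $46,725.00
Junior partner: 114.6 × $645 = $73,917.00
Senior associate: 60.4 × $435 = $26,274.00
Junior associate: 46.8 × $225 = $10,530.00
Subtotal: $46,725.00 + $73,917.00 + $26,274.00 + $10,530.00 = $157,446.00
Travel: 6.0 × $295 = $1,770.00
Total: $157,446.00 + $1,770.00 = $159,216.00

$159,216.00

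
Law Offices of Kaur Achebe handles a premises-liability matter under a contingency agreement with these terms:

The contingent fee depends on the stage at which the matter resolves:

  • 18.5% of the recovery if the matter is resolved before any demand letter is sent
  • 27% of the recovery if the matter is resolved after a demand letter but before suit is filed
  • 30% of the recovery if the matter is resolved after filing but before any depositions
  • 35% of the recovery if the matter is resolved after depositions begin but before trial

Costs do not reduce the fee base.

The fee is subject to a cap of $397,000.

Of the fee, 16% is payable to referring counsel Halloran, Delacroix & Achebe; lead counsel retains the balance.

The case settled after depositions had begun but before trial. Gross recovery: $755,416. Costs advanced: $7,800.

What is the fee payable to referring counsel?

$42,303.30

Fee base is the gross recovery, $755,416; costs are reimbursed separately.
The matter settled after depositions had begun but before trial, so the 35% rate applies.
$755,416 × 35% = $264,395.60
$264,395.60 is under the $397,000 cap.
Referral share: 16% of $264,395.60 = $42,303.30; lead counsel retains $264,395.60 − $42,303.30 = $222,092.30.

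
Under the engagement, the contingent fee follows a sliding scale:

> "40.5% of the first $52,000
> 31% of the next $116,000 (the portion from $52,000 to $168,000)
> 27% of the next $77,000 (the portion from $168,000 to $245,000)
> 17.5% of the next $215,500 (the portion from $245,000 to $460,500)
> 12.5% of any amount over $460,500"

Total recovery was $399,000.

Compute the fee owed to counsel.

First $52,000 at 40.5% = $21,060.00
Next $116,000 at 31% = $35,960.00
Next $77,000 at 27% = $20,790.00
Remaining $154,000 at 17.5% = $26,950.00
Fee: $21,060.00 + $35,960.00 + $20,790.00 + $26,950.00 = $104,760.00

$104,760.00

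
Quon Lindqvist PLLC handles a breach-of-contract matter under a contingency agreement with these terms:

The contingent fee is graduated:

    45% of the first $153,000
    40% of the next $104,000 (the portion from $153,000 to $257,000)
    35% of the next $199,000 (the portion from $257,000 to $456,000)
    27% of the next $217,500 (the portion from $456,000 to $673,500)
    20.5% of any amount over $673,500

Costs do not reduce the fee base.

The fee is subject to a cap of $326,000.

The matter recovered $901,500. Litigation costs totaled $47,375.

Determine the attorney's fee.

$285,565.00

Fee base is the gross recovery, $901,500; costs are reimbursed separately.
First $153,000 at 45% = $68,850.00
Next $104,000 at 40% = $41,600.00
Next $199,000 at 35% = $69,650.00
Next $217,500 at 27% = $58,725.00
Remaining $228,000 at 20.5% = $46,740.00
Fee: $68,850.00 + $41,600.00 + $69,650.00 + $58,725.00 + $46,740.00 = $285,565.00
$285,565.00 is under the $326,000 cap.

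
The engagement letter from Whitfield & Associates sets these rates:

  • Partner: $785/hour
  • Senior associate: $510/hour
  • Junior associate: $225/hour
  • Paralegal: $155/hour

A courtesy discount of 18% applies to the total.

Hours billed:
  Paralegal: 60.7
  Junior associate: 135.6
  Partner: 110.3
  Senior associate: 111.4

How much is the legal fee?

Partner: 110.3 × $785 = $86,585.50
Senior associate: 111.4 × $510 = $56,814.00
Junior associate: 135.6 × $225 = $30,510.00
Paralegal: 60.7 × $155 = $9,408.50
Subtotal: $183,318.00
Less 18% discount: −$32,997.24
Total: $183,318.00 − $32,997.24 = $150,320.76

$150,320.76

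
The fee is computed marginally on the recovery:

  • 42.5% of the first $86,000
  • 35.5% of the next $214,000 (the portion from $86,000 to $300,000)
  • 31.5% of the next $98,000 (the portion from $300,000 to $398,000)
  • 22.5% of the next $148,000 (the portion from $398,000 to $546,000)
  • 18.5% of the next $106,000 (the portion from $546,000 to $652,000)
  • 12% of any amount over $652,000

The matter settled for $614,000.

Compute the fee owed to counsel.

First $86,000 at 42.5% = $36,550.00
Next $214,000 at 35.5% = $75,970.00
Next $98,000 at 31.5% = $30,870.00
Next $148,000 at 22.5% = $33,300.00
Remaining $68,000 at 18.5% = $12,580.00
Fee: $36,550.00 + $75,970.00 + $30,870.00 + $33,300.00 + $12,580.00 = $189,270.00

$189,270.00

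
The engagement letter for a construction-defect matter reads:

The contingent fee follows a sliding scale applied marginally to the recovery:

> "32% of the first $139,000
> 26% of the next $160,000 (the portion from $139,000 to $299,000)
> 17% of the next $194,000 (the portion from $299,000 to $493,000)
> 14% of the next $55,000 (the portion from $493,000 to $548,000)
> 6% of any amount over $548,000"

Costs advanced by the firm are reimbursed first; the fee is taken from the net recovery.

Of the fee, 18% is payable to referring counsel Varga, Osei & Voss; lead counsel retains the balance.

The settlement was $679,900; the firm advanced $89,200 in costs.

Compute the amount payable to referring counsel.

Fee base (net of costs): $679,900 − $89,200 = $590,700
First $139,000 at 32% = $44,480.00
Next $160,000 at 26% = $41,600.00
Next $194,000 at 17% = $32,980.00
Next $55,000 at 14% = $7,700.00
Remaining $42,700 at 6% = $2,562.00
Fee: $44,480.00 + $41,600.00 + $32,980.00 + $7,700.00 + $2,562.00 = $129,322.00
Referral share: 18% of $129,322.00 = $23,277.96; lead counsel retains $129,322.00 − $23,277.96 = $106,044.04.

$23,277.96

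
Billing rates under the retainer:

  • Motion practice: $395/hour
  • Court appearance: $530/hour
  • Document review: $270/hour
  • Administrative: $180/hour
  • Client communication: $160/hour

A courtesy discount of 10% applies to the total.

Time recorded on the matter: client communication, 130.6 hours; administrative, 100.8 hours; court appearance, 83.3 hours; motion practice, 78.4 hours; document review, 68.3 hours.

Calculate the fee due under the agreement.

Motion practice: 78.4 × $395 = $30,968.00
Court appearance: 83.3 × $530 = $44,149.00
Document review: 68.3 × $270 = $18,441.00
Administrative: 100.8 × $180 = $18,144.00
Client communication: 130.6 × $160 = $20,896.00
Subtotal: $132,598.00
Less 10% discount: −$13,259.80
Total: $132,598.00 − $13,259.80 = $119,338.20

$119,338.20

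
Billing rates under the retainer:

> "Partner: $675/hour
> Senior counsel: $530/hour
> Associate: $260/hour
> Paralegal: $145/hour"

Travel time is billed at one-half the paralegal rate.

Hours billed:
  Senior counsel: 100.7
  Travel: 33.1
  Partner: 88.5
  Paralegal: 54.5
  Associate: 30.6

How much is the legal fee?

Partner: 88.5 × $675 = $59,737.50
Senior counsel: 100.7 × $530 = $53,371.00
Associate: 30.6 × $260 = $7,956.00
Paralegal: 54.5 × $145 = $7,902.50
Subtotal: $59,737.50 + $53,371.00 + $7,956.00 + $7,902.50 = $128,967.00
Travel: 33.1 × ($145 ÷ 2) = 33.1 × $72.50 = $2,399.75
Total: $128,967.00 + $2,399.75 = $131,366.75

$131,366.75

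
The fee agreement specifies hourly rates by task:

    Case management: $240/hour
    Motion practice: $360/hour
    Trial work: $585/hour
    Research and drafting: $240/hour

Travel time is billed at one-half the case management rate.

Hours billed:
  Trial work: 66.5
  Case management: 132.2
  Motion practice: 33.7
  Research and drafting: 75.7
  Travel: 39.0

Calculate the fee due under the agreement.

$105,610.50

Case management: 132.2 × $240 = $31,728.00
Motion practice: 33.7 × $360 = $12,132.00
Trial work: 66.5 × $585 = $38,902.50
Research and drafting: 75.7 × $240 = $18,168.00
Subtotal: $31,728.00 + $12,132.00 + $38,902.50 + $18,168.00 = $100,930.50
Travel: 39.0 × ($240 ÷ 2) = 39.0 × $120.00 = $4,680.00
Total: $100,930.50 + $4,680.00 = $105,610.50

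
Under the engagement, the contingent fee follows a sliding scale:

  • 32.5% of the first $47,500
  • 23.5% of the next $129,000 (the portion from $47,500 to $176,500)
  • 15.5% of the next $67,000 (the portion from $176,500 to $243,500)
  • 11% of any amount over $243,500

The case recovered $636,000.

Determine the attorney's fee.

$99,312.50

First $47,500 at 32.5% = $15,437.50
Next $129,000 at 23.5% = $30,315.00
Next $67,000 at 15.5% = $10,385.00
Remaining $392,500 at 11% = $43,175.00
Fee: $15,437.50 + $30,315.00 + $10,385.00 + $43,175.00 = $99,312.50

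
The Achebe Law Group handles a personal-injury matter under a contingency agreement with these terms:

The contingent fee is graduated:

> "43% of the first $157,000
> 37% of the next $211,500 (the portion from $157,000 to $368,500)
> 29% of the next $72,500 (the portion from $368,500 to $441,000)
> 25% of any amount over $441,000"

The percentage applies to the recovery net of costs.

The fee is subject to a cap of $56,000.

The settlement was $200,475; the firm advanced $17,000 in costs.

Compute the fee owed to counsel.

$56,000.00

Fee base (net of costs): $200,475 − $17,000 = $183,475
First $157,000 at 43% = $67,510.00
Remaining $26,475 at 37% = $9,795.75
Fee: $67,510.00 + $9,795.75 = $77,305.75
$77,305.75 exceeds the $56,000 cap, so the fee is capped at $56,000.00.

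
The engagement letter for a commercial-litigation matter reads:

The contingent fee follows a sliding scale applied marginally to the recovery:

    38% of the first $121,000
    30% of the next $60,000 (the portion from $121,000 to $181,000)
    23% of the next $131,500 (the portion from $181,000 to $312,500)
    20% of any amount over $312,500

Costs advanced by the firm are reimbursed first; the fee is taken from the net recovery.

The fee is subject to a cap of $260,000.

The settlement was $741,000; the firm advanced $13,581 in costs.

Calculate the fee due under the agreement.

Fee base (net of costs): $741,000 − $13,581 = $727,419
First $121,000 at 38% = $45,980.00
Next $60,000 at 30% = $18,000.00
Next $131,500 at 23% = $30,245.00
Remaining $414,919 at 20% = $82,983.80
Fee: $45,980.00 + $18,000.00 + $30,245.00 + $82,983.80 = $177,208.80
$177,208.80 is under the $260,000 cap.

$177,208.80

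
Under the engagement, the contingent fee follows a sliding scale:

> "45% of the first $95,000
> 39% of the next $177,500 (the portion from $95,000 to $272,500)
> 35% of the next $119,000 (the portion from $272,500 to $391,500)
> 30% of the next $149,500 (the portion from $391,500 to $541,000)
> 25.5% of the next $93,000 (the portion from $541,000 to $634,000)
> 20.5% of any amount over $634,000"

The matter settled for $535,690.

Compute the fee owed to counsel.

First $95,000 at 45% = $42,750.00
Next $177,500 at 39% = $69,225.00
Next $119,000 at 35% = $41,650.00
Remaining $144,190 at 30% = $43,257.00
Fee: $42,750.00 + $69,225.00 + $41,650.00 + $43,257.00 = $196,882.00

$196,882.00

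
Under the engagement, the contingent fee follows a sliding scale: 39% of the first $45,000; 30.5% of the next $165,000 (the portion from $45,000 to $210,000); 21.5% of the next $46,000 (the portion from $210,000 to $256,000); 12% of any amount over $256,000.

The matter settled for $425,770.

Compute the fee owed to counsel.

First $45,000 at 39% = $17,550.00
Next $165,000 at 30.5% = $50,325.00
Next $46,000 at 21.5% = $9,890.00
Remaining $169,770 at 12% = $20,372.40
Fee: $17,550.00 + $50,325.00 + $9,890.00 + $20,372.40 = $98,137.40

$98,137.40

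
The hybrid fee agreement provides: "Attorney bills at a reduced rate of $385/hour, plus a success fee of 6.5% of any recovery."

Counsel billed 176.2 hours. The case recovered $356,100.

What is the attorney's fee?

Hourly: 176.2 × $385 = $67,837.00
Success fee: 6.5% of $356,100 = $23,146.50
Total: $67,837.00 + $23,146.50 = $90,983.50

$90,983.50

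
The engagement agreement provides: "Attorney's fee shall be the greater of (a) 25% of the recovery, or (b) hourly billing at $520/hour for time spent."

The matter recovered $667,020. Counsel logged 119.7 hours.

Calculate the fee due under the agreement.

(a) 25% of $667,020 = $166,755.00
(b) 119.7 × $520 = $62,244.00
The greater is (a): $166,755.00.

$166,755.00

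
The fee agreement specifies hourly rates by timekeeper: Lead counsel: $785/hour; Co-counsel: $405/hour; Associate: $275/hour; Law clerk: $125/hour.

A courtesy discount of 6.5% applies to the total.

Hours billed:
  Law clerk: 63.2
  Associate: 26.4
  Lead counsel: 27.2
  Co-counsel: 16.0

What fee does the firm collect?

$40,197.52

Lead counsel: 27.2 × $785 = $21,352.00
Co-counsel: 16.0 × $405 = $6,480.00
Associate: 26.4 × $275 = $7,260.00
Law clerk: 63.2 × $125 = $7,900.00
Subtotal: $42,992.00
Less 6.5% discount: −$2,794.48
Total: $42,992.00 − $2,794.48 = $40,197.52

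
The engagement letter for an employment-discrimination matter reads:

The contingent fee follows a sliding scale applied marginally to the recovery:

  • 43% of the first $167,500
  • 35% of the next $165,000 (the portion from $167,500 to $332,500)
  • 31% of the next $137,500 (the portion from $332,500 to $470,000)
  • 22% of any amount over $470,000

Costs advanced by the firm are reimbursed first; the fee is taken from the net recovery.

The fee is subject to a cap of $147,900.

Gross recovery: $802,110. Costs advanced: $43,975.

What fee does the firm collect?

Fee base (net of costs): $802,110 − $43,975 = $758,135
First $167,500 at 43% = $72,025.00
Next $165,000 at 35% = $57,750.00
Next $137,500 at 31% = $42,625.00
Remaining $288,135 at 22% = $63,389.70
Fee: $72,025.00 + $57,750.00 + $42,625.00 + $63,389.70 = $235,789.70
$235,789.70 exceeds the $147,900 cap, so the fee is capped at $147,900.00.

$147,900.00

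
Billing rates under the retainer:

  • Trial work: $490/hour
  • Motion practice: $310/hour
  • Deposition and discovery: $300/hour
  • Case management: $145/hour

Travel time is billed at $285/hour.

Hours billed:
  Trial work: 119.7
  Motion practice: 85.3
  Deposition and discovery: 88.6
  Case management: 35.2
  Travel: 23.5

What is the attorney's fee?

Trial work: 119.7 × $490 = $58,653.00
Motion practice: 85.3 × $310 = $26,443.00
Deposition and discovery: 88.6 × $300 = $26,580.00
Case management: 35.2 × $145 = $5,104.00
Subtotal: $58,653.00 + $26,443.00 + $26,580.00 + $5,104.00 = $116,780.00
Travel: 23.5 × $285 = $6,697.50
Total: $116,780.00 + $6,697.50 = $123,477.50

$123,477.50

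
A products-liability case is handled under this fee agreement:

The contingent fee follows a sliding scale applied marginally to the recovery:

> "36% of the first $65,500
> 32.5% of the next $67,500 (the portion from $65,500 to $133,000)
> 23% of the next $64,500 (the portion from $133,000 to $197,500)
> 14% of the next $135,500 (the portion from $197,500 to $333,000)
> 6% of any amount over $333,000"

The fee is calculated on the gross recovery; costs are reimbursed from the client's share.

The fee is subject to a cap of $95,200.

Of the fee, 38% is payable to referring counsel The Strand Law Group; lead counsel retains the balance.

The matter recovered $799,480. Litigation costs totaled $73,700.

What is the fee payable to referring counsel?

$36,176.00

Fee base is the gross recovery, $799,480; costs are reimbursed separately.
First $65,500 at 36% = $23,580.00
Next $67,500 at 32.5% = $21,937.50
Next $64,500 at 23% = $14,835.00
Next $135,500 at 14% = $18,970.00
Remaining $466,480 at 6% = $27,988.80
Fee: $23,580.00 + $21,937.50 + $14,835.00 + $18,970.00 + $27,988.80 = $107,311.30
$107,311.30 exceeds the $95,200 cap, so the fee is capped at $95,200.00.
Referral share: 38% of $95,200.00 = $36,176.00; lead counsel retains $95,200.00 − $36,176.00 = $59,024.00.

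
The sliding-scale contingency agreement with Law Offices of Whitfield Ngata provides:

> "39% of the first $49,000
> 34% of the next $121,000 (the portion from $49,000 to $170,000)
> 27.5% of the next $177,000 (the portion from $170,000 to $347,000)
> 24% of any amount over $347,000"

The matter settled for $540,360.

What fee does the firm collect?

First $49,000 at 39% = $19,110.00
Next $121,000 at 34% = $41,140.00
Next $177,000 at 27.5% = $48,675.00
Remaining $193,360 at 24% = $46,406.40
Fee: $19,110.00 + $41,140.00 + $48,675.00 + $46,406.40 = $155,331.40

$155,331.40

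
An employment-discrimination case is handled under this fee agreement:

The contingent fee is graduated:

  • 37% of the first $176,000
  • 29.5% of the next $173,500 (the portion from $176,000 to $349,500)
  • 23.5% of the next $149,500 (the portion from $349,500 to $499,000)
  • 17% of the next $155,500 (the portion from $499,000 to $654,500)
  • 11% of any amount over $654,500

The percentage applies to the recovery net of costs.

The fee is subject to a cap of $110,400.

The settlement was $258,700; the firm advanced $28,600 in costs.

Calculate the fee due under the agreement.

Fee base (net of costs): $258,700 − $28,600 = $230,100
First $176,000 at 37% = $65,120.00
Remaining $54,100 at 29.5% = $15,959.50
Fee: $65,120.00 + $15,959.50 = $81,079.50
$81,079.50 is under the $110,400 cap.

$81,079.50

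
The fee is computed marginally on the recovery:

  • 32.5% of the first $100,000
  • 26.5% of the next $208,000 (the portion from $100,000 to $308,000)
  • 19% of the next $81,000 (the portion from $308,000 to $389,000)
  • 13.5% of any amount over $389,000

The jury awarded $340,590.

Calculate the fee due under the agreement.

First $100,000 at 32.5% = $32,500.00
Next $208,000 at 26.5% = $55,120.00
Remaining $32,590 at 19% = $6,192.10
Fee: $32,500.00 + $55,120.00 + $6,192.10 = $93,812.10

$93,812.10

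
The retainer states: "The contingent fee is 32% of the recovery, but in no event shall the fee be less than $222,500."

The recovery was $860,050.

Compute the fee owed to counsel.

32% of $860,050 = $275,216.00
That exceeds the $222,500 minimum.

$275,216.00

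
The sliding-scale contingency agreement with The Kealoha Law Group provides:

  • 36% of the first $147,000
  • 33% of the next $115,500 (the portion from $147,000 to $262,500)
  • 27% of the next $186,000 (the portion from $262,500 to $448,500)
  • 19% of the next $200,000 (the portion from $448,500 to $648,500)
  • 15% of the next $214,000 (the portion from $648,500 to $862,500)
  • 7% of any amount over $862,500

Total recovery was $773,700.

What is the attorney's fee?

$198,035.00

First $147,000 at 36% = $52,920.00
Next $115,500 at 33% = $38,115.00
Next $186,000 at 27% = $50,220.00
Next $200,000 at 19% = $38,000.00
Remaining $125,200 at 15% = $18,780.00
Fee: $52,920.00 + $38,115.00 + $50,220.00 + $38,000.00 + $18,780.00 = $198,035.00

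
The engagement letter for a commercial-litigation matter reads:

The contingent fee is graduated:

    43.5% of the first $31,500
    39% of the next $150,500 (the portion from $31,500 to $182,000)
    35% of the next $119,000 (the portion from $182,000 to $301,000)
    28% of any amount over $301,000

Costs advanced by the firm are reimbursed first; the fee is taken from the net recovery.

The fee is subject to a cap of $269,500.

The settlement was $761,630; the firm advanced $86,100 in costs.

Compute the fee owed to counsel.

$218,915.90

Fee base (net of costs): $761,630 − $86,100 = $675,530
First $31,500 at 43.5% = $13,702.50
Next $150,500 at 39% = $58,695.00
Next $119,000 at 35% = $41,650.00
Remaining $374,530 at 28% = $104,868.40
Fee: $13,702.50 + $58,695.00 + $41,650.00 + $104,868.40 = $218,915.90
$218,915.90 is under the $269,500 cap.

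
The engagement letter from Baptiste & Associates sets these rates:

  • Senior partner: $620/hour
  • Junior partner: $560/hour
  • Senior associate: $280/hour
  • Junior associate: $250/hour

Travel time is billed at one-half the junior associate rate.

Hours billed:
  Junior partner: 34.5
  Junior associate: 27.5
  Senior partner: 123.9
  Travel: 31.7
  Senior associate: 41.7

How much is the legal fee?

$118,651.50

Senior partner: 123.9 × $620 = $76,818.00
Junior partner: 34.5 × $560 = $19,320.00
Senior associate: 41.7 × $280 = $11,676.00
Junior associate: 27.5 × $250 = $6,875.00
Subtotal: $76,818.00 + $19,320.00 + $11,676.00 + $6,875.00 = $114,689.00
Travel: 31.7 × ($250 ÷ 2) = 31.7 × $125.00 = $3,962.50
Total: $114,689.00 + $3,962.50 = $118,651.50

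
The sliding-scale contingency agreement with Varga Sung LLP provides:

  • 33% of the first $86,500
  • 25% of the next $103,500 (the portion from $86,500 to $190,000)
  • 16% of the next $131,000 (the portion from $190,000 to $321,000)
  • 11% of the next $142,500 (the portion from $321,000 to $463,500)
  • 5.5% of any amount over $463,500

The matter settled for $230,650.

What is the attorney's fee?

$60,924.00

First $86,500 at 33% = $28,545.00
Next $103,500 at 25% = $25,875.00
Remaining $40,650 at 16% = $6,504.00
Fee: $28,545.00 + $25,875.00 + $6,504.00 = $60,924.00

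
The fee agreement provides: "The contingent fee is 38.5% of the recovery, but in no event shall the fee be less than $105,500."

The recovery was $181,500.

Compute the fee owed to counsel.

$105,500.00

38.5% of $181,500 = $69,877.50
That is below the $105,500 minimum, so the minimum applies.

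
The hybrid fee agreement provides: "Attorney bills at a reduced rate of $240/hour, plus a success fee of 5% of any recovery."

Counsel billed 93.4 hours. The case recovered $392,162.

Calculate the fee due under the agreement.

$42,024.10

Hourly: 93.4 × $240 = $22,416.00
Success fee: 5% of $392,162 = $19,608.10
Total: $22,416.00 + $19,608.10 = $42,024.10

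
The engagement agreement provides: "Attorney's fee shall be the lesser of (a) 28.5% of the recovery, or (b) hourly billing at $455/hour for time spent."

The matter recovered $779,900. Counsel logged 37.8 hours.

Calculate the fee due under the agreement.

(a) 28.5% of $779,900 = $222,271.50
(b) 37.8 × $455 = $17,199.00
The lesser is (b): $17,199.00.

$17,199.00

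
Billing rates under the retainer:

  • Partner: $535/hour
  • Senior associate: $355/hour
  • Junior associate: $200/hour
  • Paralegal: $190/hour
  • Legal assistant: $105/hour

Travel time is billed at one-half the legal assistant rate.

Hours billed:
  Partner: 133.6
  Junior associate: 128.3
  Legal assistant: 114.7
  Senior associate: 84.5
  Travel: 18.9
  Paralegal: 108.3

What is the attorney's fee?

$160,746.25

Partner: 133.6 × $535 = $71,476.00
Senior associate: 84.5 × $355 = $29,997.50
Junior associate: 128.3 × $200 = $25,660.00
Paralegal: 108.3 × $190 = $20,577.00
Legal assistant: 114.7 × $105 = $12,043.50
Subtotal: $71,476.00 + $29,997.50 + $25,660.00 + $20,577.00 + $12,043.50 = $159,754.00
Travel: 18.9 × ($105 ÷ 2) = 18.9 × $52.50 = $992.25
Total: $159,754.00 + $992.25 = $160,746.25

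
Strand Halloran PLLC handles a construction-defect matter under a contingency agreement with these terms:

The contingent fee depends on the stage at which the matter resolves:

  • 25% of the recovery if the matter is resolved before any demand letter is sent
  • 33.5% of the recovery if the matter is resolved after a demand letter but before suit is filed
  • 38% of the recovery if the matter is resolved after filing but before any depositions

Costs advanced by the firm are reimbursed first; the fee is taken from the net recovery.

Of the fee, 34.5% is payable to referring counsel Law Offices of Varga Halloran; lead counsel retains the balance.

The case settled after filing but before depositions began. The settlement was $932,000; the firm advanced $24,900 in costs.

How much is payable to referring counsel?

Fee base (net of costs): $932,000 − $24,900 = $907,100
The matter settled after filing but before depositions began, so the 38% rate applies.
$907,100 × 38% = $344,698.00
Referral share: 34.5% of $344,698.00 = $118,920.81; lead counsel retains $344,698.00 − $118,920.81 = $225,777.19.

$118,920.81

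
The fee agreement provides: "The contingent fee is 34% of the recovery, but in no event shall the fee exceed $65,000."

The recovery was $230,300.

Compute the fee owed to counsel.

34% of $230,300 = $78,302.00
That exceeds the $65,000 cap, so the fee is capped at $65,000.

$65,000.00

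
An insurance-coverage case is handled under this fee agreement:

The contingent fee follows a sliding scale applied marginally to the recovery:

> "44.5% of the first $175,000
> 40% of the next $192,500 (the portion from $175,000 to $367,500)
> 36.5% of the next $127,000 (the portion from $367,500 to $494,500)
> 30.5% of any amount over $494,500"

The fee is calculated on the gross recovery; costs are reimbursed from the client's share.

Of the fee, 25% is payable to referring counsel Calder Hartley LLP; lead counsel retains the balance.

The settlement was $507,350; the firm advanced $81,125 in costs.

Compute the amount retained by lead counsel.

$153,861.94

Fee base is the gross recovery, $507,350; costs are reimbursed separately.
First $175,000 at 44.5% = $77,875.00
Next $192,500 at 40% = $77,000.00
Next $127,000 at 36.5% = $46,355.00
Remaining $12,850 at 30.5% = $3,919.25
Fee: $77,875.00 + $77,000.00 + $46,355.00 + $3,919.25 = $205,149.25
Referral share: 25% of $205,149.25 = $51,287.31; lead counsel retains $205,149.25 − $51,287.31 = $153,861.94.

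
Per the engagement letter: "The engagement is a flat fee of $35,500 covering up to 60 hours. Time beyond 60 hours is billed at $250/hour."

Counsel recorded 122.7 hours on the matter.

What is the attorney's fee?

Flat fee: $35,500.00
Excess hours: 122.7 − 60 = 62.7
Overrun: 62.7 × $250 = $15,675.00
Total: $35,500.00 + $15,675.00 = $51,175.00

$51,175.00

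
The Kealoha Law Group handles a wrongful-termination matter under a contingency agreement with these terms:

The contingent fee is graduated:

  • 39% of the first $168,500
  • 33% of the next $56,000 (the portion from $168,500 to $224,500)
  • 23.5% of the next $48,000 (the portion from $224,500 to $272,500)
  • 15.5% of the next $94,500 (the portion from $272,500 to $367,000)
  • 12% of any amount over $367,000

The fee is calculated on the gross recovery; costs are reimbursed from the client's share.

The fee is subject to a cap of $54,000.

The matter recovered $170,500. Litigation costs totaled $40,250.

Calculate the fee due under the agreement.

$54,000.00

Fee base is the gross recovery, $170,500; costs are reimbursed separately.
First $168,500 at 39% = $65,715.00
Remaining $2,000 at 33% = $660.00
Fee: $65,715.00 + $660.00 = $66,375.00
$66,375.00 exceeds the $54,000 cap, so the fee is capped at $54,000.00.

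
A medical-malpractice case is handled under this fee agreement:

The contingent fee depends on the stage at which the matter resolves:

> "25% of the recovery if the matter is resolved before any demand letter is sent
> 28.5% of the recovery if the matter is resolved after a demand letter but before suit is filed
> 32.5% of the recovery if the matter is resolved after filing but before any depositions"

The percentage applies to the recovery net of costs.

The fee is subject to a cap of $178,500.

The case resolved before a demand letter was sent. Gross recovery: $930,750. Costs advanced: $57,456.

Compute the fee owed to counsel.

$178,500.00

Fee base (net of costs): $930,750 − $57,456 = $873,294
The matter resolved before a demand letter was sent, so the 25% rate applies.
$873,294 × 25% = $218,323.50
$218,323.50 exceeds the $178,500 cap, so the fee is capped at $178,500.00.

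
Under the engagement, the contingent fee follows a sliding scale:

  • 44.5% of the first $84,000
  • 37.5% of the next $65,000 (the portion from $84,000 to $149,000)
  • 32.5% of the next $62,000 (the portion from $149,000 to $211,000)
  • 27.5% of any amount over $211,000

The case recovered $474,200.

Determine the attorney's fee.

$154,285.00

First $84,000 at 44.5% = $37,380.00
Next $65,000 at 37.5% = $24,375.00
Next $62,000 at 32.5% = $20,150.00
Remaining $263,200 at 27.5% = $72,380.00
Fee: $37,380.00 + $24,375.00 + $20,150.00 + $72,380.00 = $154,285.00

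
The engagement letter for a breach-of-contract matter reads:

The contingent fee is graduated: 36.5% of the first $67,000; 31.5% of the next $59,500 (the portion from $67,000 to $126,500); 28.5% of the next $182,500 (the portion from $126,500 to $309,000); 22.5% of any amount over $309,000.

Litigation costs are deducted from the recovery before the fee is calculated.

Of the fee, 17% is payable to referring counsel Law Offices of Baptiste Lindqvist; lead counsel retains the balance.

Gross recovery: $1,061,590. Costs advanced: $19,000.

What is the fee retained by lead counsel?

Fee base (net of costs): $1,061,590 − $19,000 = $1,042,590
First $67,000 at 36.5% = $24,455.00
Next $59,500 at 31.5% = $18,742.50
Next $182,500 at 28.5% = $52,012.50
Remaining $733,590 at 22.5% = $165,057.75
Fee: $24,455.00 + $18,742.50 + $52,012.50 + $165,057.75 = $260,267.75
Referral share: 17% of $260,267.75 = $44,245.52; lead counsel retains $260,267.75 − $44,245.52 = $216,022.23.

$216,022.23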